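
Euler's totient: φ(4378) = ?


4378 = 2 × 11 × 199
Prime factors: 2, 11, 199
φ(4378) = 4378 × (1-1/2) × (1-1/11) × (1-1/199)
= 4378 × 1/2 × 10/11 × 198/199 = 1980

φ(4378) = 1980


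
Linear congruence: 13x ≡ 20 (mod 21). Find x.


GCD(13, 21) = 1, unique solution
a^(-1) mod 21 = 13
x = 13 * 20 mod 21 = 8

x ≡ 8 (mod 21)


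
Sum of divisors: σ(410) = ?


Divisors of 410: 1, 2, 5, 10, 41, 82, 205, 410
Sum = 1 + 2 + 5 + 10 + 41 + 82 + 205 + 410 = 756

σ(410) = 756


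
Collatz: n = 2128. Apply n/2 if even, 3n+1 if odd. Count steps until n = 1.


2128 → 1064 → 532 → 266 → 133 → 400 → 200 → 100 → 50 → 25 → 76 → 38 → 19 → 58 → 29 → 88 → 44 → 22 → 11 → 34 → 17 → 52 → 26 → 13 → 40 → 20 → 10 → 5 → 16 → 8 → 4 → 2 → 1
Total steps = 32

32 steps


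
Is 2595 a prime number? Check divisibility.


2595 / 3 = 865 (exact division)
2595 is NOT prime.

No, 2595 is not prime


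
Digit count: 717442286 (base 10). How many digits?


717442286 has 9 digits in base 10
floor(log10(717442286)) + 1 = floor(8.8558) + 1 = 9

9 digits (base 10)


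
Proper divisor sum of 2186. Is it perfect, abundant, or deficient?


Proper divisors: 1, 2, 1093
Sum = 1 + 2 + 1093 = 1096
1096 < 2186 → deficient

s(2186) = 1096 (deficient)


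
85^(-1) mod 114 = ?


Use the extended Euclidean algorithm on (114, 85); each row r = 114*s + 85*t:
r=114, s=1, t=0
r=85, s=0, t=1
q=1: r=29, s=1, t=-1   [114*(1) + 85*(-1) = 29]
q=2: r=27, s=-2, t=3   [114*(-2) + 85*(3) = 27]
q=1: r=2, s=3, t=-4   [114*(3) + 85*(-4) = 2]
q=13: r=1, s=-41, t=55   [114*(-41) + 85*(55) = 1]
q=2: r=0, s=85, t=-114   [114*(85) + 85*(-114) = 0]
GCD = 1 with t = 55, so 85*(55) ≡ 1 (mod 114)
Inverse = 55 mod 114 = 55
Check: 85 * 55 = 4675 ≡ 1 (mod 114)

85^(-1) ≡ 55 (mod 114)


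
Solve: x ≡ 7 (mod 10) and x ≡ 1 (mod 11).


M = 10*11 = 110
M1 = M/10 = 11, M2 = M/11 = 10
M1^(-1) mod 10 = 1, M2^(-1) mod 11 = 10
x = 7*11*1 + 1*10*10 = 177
177 mod 110 = 67
Check: 67 mod 10 = 7 ✓, 67 mod 11 = 1 ✓

x ≡ 67 (mod 110)


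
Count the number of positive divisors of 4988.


4988 = 2^2 × 29^1 × 43^1
d(4988) = (2+1) × (1+1) × (1+1) = 12

12 divisors


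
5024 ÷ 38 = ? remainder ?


5024 = 38 * 132 + 8
Check: 5016 + 8 = 5024

q = 132, r = 8


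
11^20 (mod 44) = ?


11^1 mod 44 = 11
11^2 mod 44 = 33
11^3 mod 44 = 11
11^4 mod 44 = 33
11^5 mod 44 = 11
11^6 mod 44 = 33
11^7 mod 44 = 11
11^8 mod 44 = 33
11^9 mod 44 = 11
11^10 mod 44 = 33
11^11 mod 44 = 11
11^12 mod 44 = 33
11^13 mod 44 = 11
11^14 mod 44 = 33
11^15 mod 44 = 11
11^16 mod 44 = 33
11^17 mod 44 = 11
11^18 mod 44 = 33
11^19 mod 44 = 11
11^20 mod 44 = 33


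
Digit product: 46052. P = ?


4 × 6 × 0 × 5 × 2 = 0


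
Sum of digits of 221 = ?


2 + 2 + 1 = 5


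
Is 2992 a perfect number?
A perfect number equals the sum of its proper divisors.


Proper divisors of 2992: 1, 2, 4, 8, 11, 16, 17, 22, 34, 44, 68, 88, 136, 176, 187, 272, 374, 748, 1496
Sum = 1 + 2 + 4 + 8 + 11 + 16 + 17 + 22 + 34 + 44 + 68 + 88 + 136 + 176 + 187 + 272 + 374 + 748 + 1496 = 3704

No, 2992 is not perfect (3704 ≠ 2992)


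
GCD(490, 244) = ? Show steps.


490 = 2 * 244 + 2
244 = 122 * 2 + 0
GCD = 2


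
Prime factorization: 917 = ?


917 / 7 = 131
131 / 131 = 1
917 = 7 × 131


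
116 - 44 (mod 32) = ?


116 - 44 = 72
72 mod 32 = 8


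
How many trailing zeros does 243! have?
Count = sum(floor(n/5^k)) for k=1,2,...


floor(243/5) = 48
floor(243/25) = 9
floor(243/125) = 1
Total = 58

58 trailing zeros


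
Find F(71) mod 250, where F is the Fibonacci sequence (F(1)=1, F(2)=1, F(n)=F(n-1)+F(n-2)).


F(k) mod 250 for k=1..71:
1, 1, 2, 3, 5, 8, 13, 21, 34, 55, 89, 144, 233, 127, 110, 237, 97, 84, 181, 15, 196, 211, 157, 118, 25, 143, 168, 61, 229, 40, 19, 59, 78, 137, 215, 102, 67, 169, 236, 155, 141, 46, 187, 233, 170, 153, 73, 226, 49, 25, 74, 99, 173, 22, 195, 217, 162, 129, 41, 170, 211, 131, 92, 223, 65, 38, 103, 141, 244, 135, 129
F(71) mod 250 = 129


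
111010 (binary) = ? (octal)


111010 (base 2) = 58 (decimal)
58 (decimal) = 72 (base 8)


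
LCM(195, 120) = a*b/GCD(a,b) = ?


GCD(195, 120) = 15
LCM = 195*120/15 = 23400/15 = 1560

LCM = 1560


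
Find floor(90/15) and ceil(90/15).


90/15 = 6.0000
floor = 6
ceil = 6

floor = 6, ceil = 6


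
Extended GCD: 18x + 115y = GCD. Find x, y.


Tabular extended Euclidean (each row: r = 18*s + 115*t):
r=18, s=1, t=0
r=115, s=0, t=1
q=0: r=18, s=1, t=0   [18*(1) + 115*(0) = 18]
q=6: r=7, s=-6, t=1   [18*(-6) + 115*(1) = 7]
q=2: r=4, s=13, t=-2   [18*(13) + 115*(-2) = 4]
q=1: r=3, s=-19, t=3   [18*(-19) + 115*(3) = 3]
q=1: r=1, s=32, t=-5   [18*(32) + 115*(-5) = 1]
q=3: r=0, s=-115, t=18   [18*(-115) + 115*(18) = 0]
GCD = 1; from the row with r=1: x=32, y=-5
Check: 18*(32) + 115*(-5) = 576 - 575 = 1

GCD = 1, x = 32, y = -5


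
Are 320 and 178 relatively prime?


Euclidean algorithm:
320 = 1 * 178 + 142
178 = 1 * 142 + 36
142 = 3 * 36 + 34
36 = 1 * 34 + 2
34 = 17 * 2 + 0
GCD(320, 178) = 2

No, not coprime (GCD = 2)


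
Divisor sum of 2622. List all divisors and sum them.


Divisors of 2622: 1, 2, 3, 6, 19, 23, 38, 46, 57, 69, 114, 138, 437, 874, 1311, 2622
Sum = 1 + 2 + 3 + 6 + 19 + 23 + 38 + 46 + 57 + 69 + 114 + 138 + 437 + 874 + 1311 + 2622 = 5760

σ(2622) = 5760


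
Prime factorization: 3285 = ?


3285 / 3 = 1095
1095 / 3 = 365
365 / 5 = 73
73 / 73 = 1
3285 = 3^2 × 5 × 73


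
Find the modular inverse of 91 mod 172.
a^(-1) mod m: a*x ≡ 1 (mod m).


Use the extended Euclidean algorithm on (172, 91); each row r = 172*s + 91*t:
r=172, s=1, t=0
r=91, s=0, t=1
q=1: r=81, s=1, t=-1   [172*(1) + 91*(-1) = 81]
q=1: r=10, s=-1, t=2   [172*(-1) + 91*(2) = 10]
q=8: r=1, s=9, t=-17   [172*(9) + 91*(-17) = 1]
q=10: r=0, s=-91, t=172   [172*(-91) + 91*(172) = 0]
GCD = 1 with t = -17, so 91*(-17) ≡ 1 (mod 172)
Inverse = -17 mod 172 = 155
Check: 91 * 155 = 14105 ≡ 1 (mod 172)

91^(-1) ≡ 155 (mod 172)


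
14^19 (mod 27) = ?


14^1 mod 27 = 14
14^2 mod 27 = 7
14^3 mod 27 = 17
14^4 mod 27 = 22
14^5 mod 27 = 11
14^6 mod 27 = 19
14^7 mod 27 = 23
14^8 mod 27 = 25
14^9 mod 27 = 26
14^10 mod 27 = 13
14^11 mod 27 = 20
14^12 mod 27 = 10
14^13 mod 27 = 5
14^14 mod 27 = 16
14^15 mod 27 = 8
14^16 mod 27 = 4
14^17 mod 27 = 2
14^18 mod 27 = 1
14^19 mod 27 = 14


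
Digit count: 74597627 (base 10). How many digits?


74597627 has 8 digits in base 10
floor(log10(74597627)) + 1 = floor(7.8727) + 1 = 8

8 digits (base 10)


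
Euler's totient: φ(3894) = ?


3894 = 2 × 3 × 11 × 59
Prime factors: 2, 3, 11, 59
φ(3894) = 3894 × (1-1/2) × (1-1/3) × (1-1/11) × (1-1/59)
= 3894 × 1/2 × 2/3 × 10/11 × 58/59 = 1160

φ(3894) = 1160


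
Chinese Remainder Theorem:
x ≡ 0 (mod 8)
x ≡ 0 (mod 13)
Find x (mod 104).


M = 8*13 = 104
M1 = M/8 = 13, M2 = M/13 = 8
M1^(-1) mod 8 = 5, M2^(-1) mod 13 = 5
x = 0*13*5 + 0*8*5 = 0
0 mod 104 = 0
Check: 0 mod 8 = 0 ✓, 0 mod 13 = 0 ✓

x ≡ 0 (mod 104)


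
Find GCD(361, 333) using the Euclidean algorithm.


361 = 1 * 333 + 28
333 = 11 * 28 + 25
28 = 1 * 25 + 3
25 = 8 * 3 + 1
3 = 3 * 1 + 0
GCD = 1


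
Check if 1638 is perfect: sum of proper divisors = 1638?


Proper divisors of 1638: 1, 2, 3, 6, 7, 9, 13, 14, 18, 21, 26, 39, 42, 63, 78, 91, 117, 126, 182, 234, 273, 546, 819
Sum = 1 + 2 + 3 + 6 + 7 + 9 + 13 + 14 + 18 + 21 + 26 + 39 + 42 + 63 + 78 + 91 + 117 + 126 + 182 + 234 + 273 + 546 + 819 = 2730

No, 1638 is not perfect (2730 ≠ 1638)


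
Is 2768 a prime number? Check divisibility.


2768 / 2 = 1384 (exact division)
2768 is NOT prime.

No, 2768 is not prime


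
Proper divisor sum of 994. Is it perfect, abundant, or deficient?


Proper divisors: 1, 2, 7, 14, 71, 142, 497
Sum = 1 + 2 + 7 + 14 + 71 + 142 + 497 = 734
734 < 994 → deficient

s(994) = 734 (deficient)


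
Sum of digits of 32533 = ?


3 + 2 + 5 + 3 + 3 = 16


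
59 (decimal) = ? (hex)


59 (base 10) = 59 (decimal)
59 (decimal) = 3B (base 16)


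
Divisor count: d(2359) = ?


2359 = 7^1 × 337^1
d(2359) = (1+1) × (1+1) = 4

4 divisors


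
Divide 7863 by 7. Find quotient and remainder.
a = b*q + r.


7863 = 7 * 1123 + 2
Check: 7861 + 2 = 7863

q = 1123, r = 2


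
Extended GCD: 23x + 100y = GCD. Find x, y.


Tabular extended Euclidean (each row: r = 23*s + 100*t):
r=23, s=1, t=0
r=100, s=0, t=1
q=0: r=23, s=1, t=0   [23*(1) + 100*(0) = 23]
q=4: r=8, s=-4, t=1   [23*(-4) + 100*(1) = 8]
q=2: r=7, s=9, t=-2   [23*(9) + 100*(-2) = 7]
q=1: r=1, s=-13, t=3   [23*(-13) + 100*(3) = 1]
q=7: r=0, s=100, t=-23   [23*(100) + 100*(-23) = 0]
GCD = 1; from the row with r=1: x=-13, y=3
Check: 23*(-13) + 100*(3) = -299 + 300 = 1

GCD = 1, x = -13, y = 3


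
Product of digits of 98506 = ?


9 × 8 × 5 × 0 × 6 = 0


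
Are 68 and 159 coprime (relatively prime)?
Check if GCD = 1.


Euclidean algorithm:
159 = 2 * 68 + 23
68 = 2 * 23 + 22
23 = 1 * 22 + 1
22 = 22 * 1 + 0
GCD(68, 159) = 1

Yes, coprime (GCD = 1)


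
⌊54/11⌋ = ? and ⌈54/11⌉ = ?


54/11 = 4.9091
floor = 4
ceil = 5

floor = 4, ceil = 5


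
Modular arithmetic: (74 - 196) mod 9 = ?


74 - 196 = -122
-122 mod 9 = 4


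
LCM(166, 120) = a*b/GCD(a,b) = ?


GCD(166, 120) = 2
LCM = 166*120/2 = 19920/2 = 9960

LCM = 9960


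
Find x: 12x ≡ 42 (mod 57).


GCD(12, 57) = 3 divides 42
Divide: 4x ≡ 14 (mod 19)
x ≡ 13 (mod 19)


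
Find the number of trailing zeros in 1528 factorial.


floor(1528/5) = 305
floor(1528/25) = 61
floor(1528/125) = 12
floor(1528/625) = 2
Total = 380

380 trailing zeros


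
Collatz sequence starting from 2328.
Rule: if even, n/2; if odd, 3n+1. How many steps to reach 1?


2328 → 1164 → 582 → 291 → 874 → 437 → 1312 → 656 → 328 → 164 → 82 → 41 → 124 → 62 → 31 → 94 → 47 → 142 → 71 → 214 → 107 → 322 → 161 → 484 → 242 → 121 → 364 → 182 → 91 → 274 → 137 → 412 → 206 → 103 → 310 → 155 → 466 → 233 → 700 → 350 → 175 → 526 → 263 → 790 → 395 → 1186 → 593 → 1780 → 890 → 445 → 1336 → 668 → 334 → 167 → 502 → 251 → 754 → 377 → 1132 → 566 → 283 → 850 → 425 → 1276 → 638 → 319 → 958 → 479 → 1438 → 719 → 2158 → 1079 → 3238 → 1619 → 4858 → 2429 → 7288 → 3644 → 1822 → 911 → 2734 → 1367 → 4102 → 2051 → 6154 → 3077 → 9232 → 4616 → 2308 → 1154 → 577 → 1732 → 866 → 433 → 1300 → 650 → 325 → 976 → 488 → 244 → 122 → 61 → 184 → 92 → 46 → 23 → 70 → 35 → 106 → 53 → 160 → 80 → 40 → 20 → 10 → 5 → 16 → 8 → 4 → 2 → 1
Total steps = 120

120 steps


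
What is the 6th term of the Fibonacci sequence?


Sequence: 1, 1, 2, 3, 5, 8
F(6) = 8


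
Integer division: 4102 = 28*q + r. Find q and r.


4102 = 28 * 146 + 14
Check: 4088 + 14 = 4102

q = 146, r = 14


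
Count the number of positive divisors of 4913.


4913 = 17^3
d(4913) = (3+1) = 4

4 divisors


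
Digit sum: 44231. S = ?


4 + 4 + 2 + 3 + 1 = 14


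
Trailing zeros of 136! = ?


floor(136/5) = 27
floor(136/25) = 5
floor(136/125) = 1
Total = 33

33 trailing zeros


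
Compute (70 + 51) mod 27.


70 + 51 = 121
121 mod 27 = 13


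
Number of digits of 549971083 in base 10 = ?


549971083 has 9 digits in base 10
floor(log10(549971083)) + 1 = floor(8.7403) + 1 = 9

9 digits (base 10)


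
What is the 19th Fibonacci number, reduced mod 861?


F(k) mod 861 for k=1..19:
1, 1, 2, 3, 5, 8, 13, 21, 34, 55, 89, 144, 233, 377, 610, 126, 736, 1, 737
F(19) mod 861 = 737


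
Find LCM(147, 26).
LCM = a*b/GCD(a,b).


GCD(147, 26) = 1
LCM = 147*26/1 = 3822/1 = 3822

LCM = 3822


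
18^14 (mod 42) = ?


18^1 mod 42 = 18
18^2 mod 42 = 30
18^3 mod 42 = 36
18^4 mod 42 = 18
18^5 mod 42 = 30
18^6 mod 42 = 36
18^7 mod 42 = 18
18^8 mod 42 = 30
18^9 mod 42 = 36
18^10 mod 42 = 18
18^11 mod 42 = 30
18^12 mod 42 = 36
18^13 mod 42 = 18
18^14 mod 42 = 30


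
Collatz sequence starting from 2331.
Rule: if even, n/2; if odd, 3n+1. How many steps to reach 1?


2331 → 6994 → 3497 → 10492 → 5246 → 2623 → 7870 → 3935 → 11806 → 5903 → 17710 → 8855 → 26566 → 13283 → 39850 → 19925 → 59776 → 29888 → 14944 → 7472 → 3736 → 1868 → 934 → 467 → 1402 → 701 → 2104 → 1052 → 526 → 263 → 790 → 395 → 1186 → 593 → 1780 → 890 → 445 → 1336 → 668 → 334 → 167 → 502 → 251 → 754 → 377 → 1132 → 566 → 283 → 850 → 425 → 1276 → 638 → 319 → 958 → 479 → 1438 → 719 → 2158 → 1079 → 3238 → 1619 → 4858 → 2429 → 7288 → 3644 → 1822 → 911 → 2734 → 1367 → 4102 → 2051 → 6154 → 3077 → 9232 → 4616 → 2308 → 1154 → 577 → 1732 → 866 → 433 → 1300 → 650 → 325 → 976 → 488 → 244 → 122 → 61 → 184 → 92 → 46 → 23 → 70 → 35 → 106 → 53 → 160 → 80 → 40 → 20 → 10 → 5 → 16 → 8 → 4 → 2 → 1
Total steps = 107

107 steps


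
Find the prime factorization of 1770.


1770 / 2 = 885
885 / 3 = 295
295 / 5 = 59
59 / 59 = 1
1770 = 2 × 3 × 5 × 59


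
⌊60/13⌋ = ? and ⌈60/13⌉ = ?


60/13 = 4.6154
floor = 4
ceil = 5

floor = 4, ceil = 5


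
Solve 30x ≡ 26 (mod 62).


GCD(30, 62) = 2 divides 26
Divide: 15x ≡ 13 (mod 31)
x ≡ 5 (mod 31)


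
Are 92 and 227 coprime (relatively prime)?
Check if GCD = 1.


Euclidean algorithm:
227 = 2 * 92 + 43
92 = 2 * 43 + 6
43 = 7 * 6 + 1
6 = 6 * 1 + 0
GCD(92, 227) = 1

Yes, coprime (GCD = 1)


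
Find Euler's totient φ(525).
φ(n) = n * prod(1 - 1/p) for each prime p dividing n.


525 = 3 × 5^2 × 7
Prime factors: 3, 5, 7
φ(525) = 525 × (1-1/3) × (1-1/5) × (1-1/7)
= 525 × 2/3 × 4/5 × 6/7 = 240

φ(525) = 240


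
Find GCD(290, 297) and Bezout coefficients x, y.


Tabular extended Euclidean (each row: r = 290*s + 297*t):
r=290, s=1, t=0
r=297, s=0, t=1
q=0: r=290, s=1, t=0   [290*(1) + 297*(0) = 290]
q=1: r=7, s=-1, t=1   [290*(-1) + 297*(1) = 7]
q=41: r=3, s=42, t=-41   [290*(42) + 297*(-41) = 3]
q=2: r=1, s=-85, t=83   [290*(-85) + 297*(83) = 1]
q=3: r=0, s=297, t=-290   [290*(297) + 297*(-290) = 0]
GCD = 1; from the row with r=1: x=-85, y=83
Check: 290*(-85) + 297*(83) = -24650 + 24651 = 1

GCD = 1, x = -85, y = 83


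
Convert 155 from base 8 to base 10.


155 (base 8) = 109 (decimal)
109 (decimal) = 109 (base 10)


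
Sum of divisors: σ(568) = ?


Divisors of 568: 1, 2, 4, 8, 71, 142, 284, 568
Sum = 1 + 2 + 4 + 8 + 71 + 142 + 284 + 568 = 1080

σ(568) = 1080


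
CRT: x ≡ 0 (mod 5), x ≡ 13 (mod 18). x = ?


M = 5*18 = 90
M1 = M/5 = 18, M2 = M/18 = 5
M1^(-1) mod 5 = 2, M2^(-1) mod 18 = 11
x = 0*18*2 + 13*5*11 = 715
715 mod 90 = 85
Check: 85 mod 5 = 0 ✓, 85 mod 18 = 13 ✓

x ≡ 85 (mod 90)


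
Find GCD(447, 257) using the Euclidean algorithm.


447 = 1 * 257 + 190
257 = 1 * 190 + 67
190 = 2 * 67 + 56
67 = 1 * 56 + 11
56 = 5 * 11 + 1
11 = 11 * 1 + 0
GCD = 1


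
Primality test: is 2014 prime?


2014 / 2 = 1007 (exact division)
2014 is NOT prime.

No, 2014 is not prime


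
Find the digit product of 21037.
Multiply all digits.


2 × 1 × 0 × 3 × 7 = 0


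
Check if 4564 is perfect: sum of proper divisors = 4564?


Proper divisors of 4564: 1, 2, 4, 7, 14, 28, 163, 326, 652, 1141, 2282
Sum = 1 + 2 + 4 + 7 + 14 + 28 + 163 + 326 + 652 + 1141 + 2282 = 4620

No, 4564 is not perfect (4620 ≠ 4564)


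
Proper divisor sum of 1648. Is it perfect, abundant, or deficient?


Proper divisors: 1, 2, 4, 8, 16, 103, 206, 412, 824
Sum = 1 + 2 + 4 + 8 + 16 + 103 + 206 + 412 + 824 = 1576
1576 < 1648 → deficient

s(1648) = 1576 (deficient)


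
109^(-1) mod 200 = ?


Use the extended Euclidean algorithm on (200, 109); each row r = 200*s + 109*t:
r=200, s=1, t=0
r=109, s=0, t=1
q=1: r=91, s=1, t=-1   [200*(1) + 109*(-1) = 91]
q=1: r=18, s=-1, t=2   [200*(-1) + 109*(2) = 18]
q=5: r=1, s=6, t=-11   [200*(6) + 109*(-11) = 1]
q=18: r=0, s=-109, t=200   [200*(-109) + 109*(200) = 0]
GCD = 1 with t = -11, so 109*(-11) ≡ 1 (mod 200)
Inverse = -11 mod 200 = 189
Check: 109 * 189 = 20601 ≡ 1 (mod 200)

109^(-1) ≡ 189 (mod 200)


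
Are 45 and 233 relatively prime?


Euclidean algorithm:
233 = 5 * 45 + 8
45 = 5 * 8 + 5
8 = 1 * 5 + 3
5 = 1 * 3 + 2
3 = 1 * 2 + 1
2 = 2 * 1 + 0
GCD(45, 233) = 1

Yes, coprime (GCD = 1)


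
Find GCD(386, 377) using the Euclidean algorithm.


386 = 1 * 377 + 9
377 = 41 * 9 + 8
9 = 1 * 8 + 1
8 = 8 * 1 + 0
GCD = 1


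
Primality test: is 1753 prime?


Check divisors up to sqrt(1753) = 41.8688
No divisors found.
1753 is prime.

Yes, 1753 is prime


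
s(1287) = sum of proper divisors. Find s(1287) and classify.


Proper divisors: 1, 3, 9, 11, 13, 33, 39, 99, 117, 143, 429
Sum = 1 + 3 + 9 + 11 + 13 + 33 + 39 + 99 + 117 + 143 + 429 = 897
897 < 1287 → deficient

s(1287) = 897 (deficient)


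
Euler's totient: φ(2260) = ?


2260 = 2^2 × 5 × 113
Prime factors: 2, 5, 113
φ(2260) = 2260 × (1-1/2) × (1-1/5) × (1-1/113)
= 2260 × 1/2 × 4/5 × 112/113 = 896

φ(2260) = 896


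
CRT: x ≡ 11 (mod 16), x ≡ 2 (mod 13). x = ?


M = 16*13 = 208
M1 = M/16 = 13, M2 = M/13 = 16
M1^(-1) mod 16 = 5, M2^(-1) mod 13 = 9
x = 11*13*5 + 2*16*9 = 1003
1003 mod 208 = 171
Check: 171 mod 16 = 11 ✓, 171 mod 13 = 2 ✓

x ≡ 171 (mod 208)


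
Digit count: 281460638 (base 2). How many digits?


281460638 in base 2 = 10000110001101011111110011110
Number of digits = 29

29 digits (base 2)


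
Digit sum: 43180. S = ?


4 + 3 + 1 + 8 + 0 = 16


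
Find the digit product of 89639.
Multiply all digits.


8 × 9 × 6 × 3 × 9 = 11664


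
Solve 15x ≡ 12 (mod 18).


GCD(15, 18) = 3 divides 12
Divide: 5x ≡ 4 (mod 6)
x ≡ 2 (mod 6)


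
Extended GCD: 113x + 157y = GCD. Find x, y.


Tabular extended Euclidean (each row: r = 113*s + 157*t):
r=113, s=1, t=0
r=157, s=0, t=1
q=0: r=113, s=1, t=0   [113*(1) + 157*(0) = 113]
q=1: r=44, s=-1, t=1   [113*(-1) + 157*(1) = 44]
q=2: r=25, s=3, t=-2   [113*(3) + 157*(-2) = 25]
q=1: r=19, s=-4, t=3   [113*(-4) + 157*(3) = 19]
q=1: r=6, s=7, t=-5   [113*(7) + 157*(-5) = 6]
q=3: r=1, s=-25, t=18   [113*(-25) + 157*(18) = 1]
q=6: r=0, s=157, t=-113   [113*(157) + 157*(-113) = 0]
GCD = 1; from the row with r=1: x=-25, y=18
Check: 113*(-25) + 157*(18) = -2825 + 2826 = 1

GCD = 1, x = -25, y = 18


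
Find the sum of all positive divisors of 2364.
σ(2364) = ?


Divisors of 2364: 1, 2, 3, 4, 6, 12, 197, 394, 591, 788, 1182, 2364
Sum = 1 + 2 + 3 + 4 + 6 + 12 + 197 + 394 + 591 + 788 + 1182 + 2364 = 5544

σ(2364) = 5544


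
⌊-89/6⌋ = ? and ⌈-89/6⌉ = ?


-89/6 = -14.8333
floor = -15
ceil = -14

floor = -15, ceil = -14


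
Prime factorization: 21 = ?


21 / 3 = 7
7 / 7 = 1
21 = 3 × 7


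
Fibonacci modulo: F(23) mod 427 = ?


F(k) mod 427 for k=1..23:
1, 1, 2, 3, 5, 8, 13, 21, 34, 55, 89, 144, 233, 377, 183, 133, 316, 22, 338, 360, 271, 204, 48
F(23) mod 427 = 48


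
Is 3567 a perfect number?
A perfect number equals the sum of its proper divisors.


Proper divisors of 3567: 1, 3, 29, 41, 87, 123, 1189
Sum = 1 + 3 + 29 + 41 + 87 + 123 + 1189 = 1473

No, 3567 is not perfect (1473 ≠ 3567)


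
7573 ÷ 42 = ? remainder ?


7573 = 42 * 180 + 13
Check: 7560 + 13 = 7573

q = 180, r = 13


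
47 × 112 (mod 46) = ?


47 × 112 = 5264
5264 mod 46 = 20


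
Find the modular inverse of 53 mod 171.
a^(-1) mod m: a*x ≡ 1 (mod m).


Use the extended Euclidean algorithm on (171, 53); each row r = 171*s + 53*t:
r=171, s=1, t=0
r=53, s=0, t=1
q=3: r=12, s=1, t=-3   [171*(1) + 53*(-3) = 12]
q=4: r=5, s=-4, t=13   [171*(-4) + 53*(13) = 5]
q=2: r=2, s=9, t=-29   [171*(9) + 53*(-29) = 2]
q=2: r=1, s=-22, t=71   [171*(-22) + 53*(71) = 1]
q=2: r=0, s=53, t=-171   [171*(53) + 53*(-171) = 0]
GCD = 1 with t = 71, so 53*(71) ≡ 1 (mod 171)
Inverse = 71 mod 171 = 71
Check: 53 * 71 = 3763 ≡ 1 (mod 171)

53^(-1) ≡ 71 (mod 171)


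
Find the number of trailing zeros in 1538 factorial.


floor(1538/5) = 307
floor(1538/25) = 61
floor(1538/125) = 12
floor(1538/625) = 2
Total = 382

382 trailing zeros


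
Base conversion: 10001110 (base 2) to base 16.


10001110 (base 2) = 142 (decimal)
142 (decimal) = 8E (base 16)


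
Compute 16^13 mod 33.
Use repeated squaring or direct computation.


16^1 mod 33 = 16
16^2 mod 33 = 25
16^3 mod 33 = 4
16^4 mod 33 = 31
16^5 mod 33 = 1
16^6 mod 33 = 16
16^7 mod 33 = 25
16^8 mod 33 = 4
16^9 mod 33 = 31
16^10 mod 33 = 1
16^11 mod 33 = 16
16^12 mod 33 = 25
16^13 mod 33 = 4


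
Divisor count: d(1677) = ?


1677 = 3^1 × 13^1 × 43^1
d(1677) = (1+1) × (1+1) × (1+1) = 8

8 divisors


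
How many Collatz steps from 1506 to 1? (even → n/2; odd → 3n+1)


1506 → 753 → 2260 → 1130 → 565 → 1696 → 848 → 424 → 212 → 106 → 53 → 160 → 80 → 40 → 20 → 10 → 5 → 16 → 8 → 4 → 2 → 1
Total steps = 21

21 steps


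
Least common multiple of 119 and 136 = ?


GCD(119, 136) = 17
LCM = 119*136/17 = 16184/17 = 952

LCM = 952


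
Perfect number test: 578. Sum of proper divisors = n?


Proper divisors of 578: 1, 2, 17, 34, 289
Sum = 1 + 2 + 17 + 34 + 289 = 343

No, 578 is not perfect (343 ≠ 578)


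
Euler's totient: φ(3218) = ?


3218 = 2 × 1609
Prime factors: 2, 1609
φ(3218) = 3218 × (1-1/2) × (1-1/1609)
= 3218 × 1/2 × 1608/1609 = 1608

φ(3218) = 1608


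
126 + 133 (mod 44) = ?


126 + 133 = 259
259 mod 44 = 39


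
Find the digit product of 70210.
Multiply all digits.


7 × 0 × 2 × 1 × 0 = 0


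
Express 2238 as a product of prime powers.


2238 / 2 = 1119
1119 / 3 = 373
373 / 373 = 1
2238 = 2 × 3 × 373


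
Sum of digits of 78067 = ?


7 + 8 + 0 + 6 + 7 = 28


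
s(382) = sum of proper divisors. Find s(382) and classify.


Proper divisors: 1, 2, 191
Sum = 1 + 2 + 191 = 194
194 < 382 → deficient

s(382) = 194 (deficient)


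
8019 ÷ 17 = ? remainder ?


8019 = 17 * 471 + 12
Check: 8007 + 12 = 8019

q = 471, r = 12


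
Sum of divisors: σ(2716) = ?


Divisors of 2716: 1, 2, 4, 7, 14, 28, 97, 194, 388, 679, 1358, 2716
Sum = 1 + 2 + 4 + 7 + 14 + 28 + 97 + 194 + 388 + 679 + 1358 + 2716 = 5488

σ(2716) = 5488


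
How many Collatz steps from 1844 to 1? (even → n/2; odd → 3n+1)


1844 → 922 → 461 → 1384 → 692 → 346 → 173 → 520 → 260 → 130 → 65 → 196 → 98 → 49 → 148 → 74 → 37 → 112 → 56 → 28 → 14 → 7 → 22 → 11 → 34 → 17 → 52 → 26 → 13 → 40 → 20 → 10 → 5 → 16 → 8 → 4 → 2 → 1
Total steps = 37

37 steps


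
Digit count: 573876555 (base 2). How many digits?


573876555 in base 2 = 100010001101001010100101001011
Number of digits = 30

30 digits (base 2)


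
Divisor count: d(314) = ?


314 = 2^1 × 157^1
d(314) = (1+1) × (1+1) = 4

4 divisors


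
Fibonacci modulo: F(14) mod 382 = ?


F(k) mod 382 for k=1..14:
1, 1, 2, 3, 5, 8, 13, 21, 34, 55, 89, 144, 233, 377
F(14) mod 382 = 377


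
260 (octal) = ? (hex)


260 (base 8) = 176 (decimal)
176 (decimal) = B0 (base 16)


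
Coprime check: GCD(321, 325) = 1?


Euclidean algorithm:
325 = 1 * 321 + 4
321 = 80 * 4 + 1
4 = 4 * 1 + 0
GCD(321, 325) = 1

Yes, coprime (GCD = 1)


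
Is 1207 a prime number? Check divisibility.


1207 / 17 = 71 (exact division)
1207 is NOT prime.

No, 1207 is not prime


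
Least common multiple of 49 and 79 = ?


GCD(49, 79) = 1
LCM = 49*79/1 = 3871/1 = 3871

LCM = 3871


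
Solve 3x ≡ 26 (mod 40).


GCD(3, 40) = 1, unique solution
a^(-1) mod 40 = 27
x = 27 * 26 mod 40 = 22

x ≡ 22 (mod 40)


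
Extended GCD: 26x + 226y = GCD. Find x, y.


Tabular extended Euclidean (each row: r = 26*s + 226*t):
r=26, s=1, t=0
r=226, s=0, t=1
q=0: r=26, s=1, t=0   [26*(1) + 226*(0) = 26]
q=8: r=18, s=-8, t=1   [26*(-8) + 226*(1) = 18]
q=1: r=8, s=9, t=-1   [26*(9) + 226*(-1) = 8]
q=2: r=2, s=-26, t=3   [26*(-26) + 226*(3) = 2]
q=4: r=0, s=113, t=-13   [26*(113) + 226*(-13) = 0]
GCD = 2; from the row with r=2: x=-26, y=3
Check: 26*(-26) + 226*(3) = -676 + 678 = 2

GCD = 2, x = -26, y = 3


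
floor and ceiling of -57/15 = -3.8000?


-57/15 = -3.8000
floor = -4
ceil = -3

floor = -4, ceil = -3


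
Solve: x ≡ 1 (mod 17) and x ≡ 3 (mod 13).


M = 17*13 = 221
M1 = M/17 = 13, M2 = M/13 = 17
M1^(-1) mod 17 = 4, M2^(-1) mod 13 = 10
x = 1*13*4 + 3*17*10 = 562
562 mod 221 = 120
Check: 120 mod 17 = 1 ✓, 120 mod 13 = 3 ✓

x ≡ 120 (mod 221)


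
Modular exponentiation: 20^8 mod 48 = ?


20^1 mod 48 = 20
20^2 mod 48 = 16
20^3 mod 48 = 32
20^4 mod 48 = 16
20^5 mod 48 = 32
20^6 mod 48 = 16
20^7 mod 48 = 32
20^8 mod 48 = 16


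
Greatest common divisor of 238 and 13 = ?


238 = 18 * 13 + 4
13 = 3 * 4 + 1
4 = 4 * 1 + 0
GCD = 1


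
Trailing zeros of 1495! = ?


floor(1495/5) = 299
floor(1495/25) = 59
floor(1495/125) = 11
floor(1495/625) = 2
Total = 371

371 trailing zeros


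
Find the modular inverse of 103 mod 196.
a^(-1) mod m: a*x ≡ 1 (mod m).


Use the extended Euclidean algorithm on (196, 103); each row r = 196*s + 103*t:
r=196, s=1, t=0
r=103, s=0, t=1
q=1: r=93, s=1, t=-1   [196*(1) + 103*(-1) = 93]
q=1: r=10, s=-1, t=2   [196*(-1) + 103*(2) = 10]
q=9: r=3, s=10, t=-19   [196*(10) + 103*(-19) = 3]
q=3: r=1, s=-31, t=59   [196*(-31) + 103*(59) = 1]
q=3: r=0, s=103, t=-196   [196*(103) + 103*(-196) = 0]
GCD = 1 with t = 59, so 103*(59) ≡ 1 (mod 196)
Inverse = 59 mod 196 = 59
Check: 103 * 59 = 6077 ≡ 1 (mod 196)

103^(-1) ≡ 59 (mod 196)


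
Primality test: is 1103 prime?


Check divisors up to sqrt(1103) = 33.2114
No divisors found.
1103 is prime.

Yes, 1103 is prime


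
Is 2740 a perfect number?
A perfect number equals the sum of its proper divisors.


Proper divisors of 2740: 1, 2, 4, 5, 10, 20, 137, 274, 548, 685, 1370
Sum = 1 + 2 + 4 + 5 + 10 + 20 + 137 + 274 + 548 + 685 + 1370 = 3056

No, 2740 is not perfect (3056 ≠ 2740)


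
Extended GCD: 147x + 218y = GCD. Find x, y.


Tabular extended Euclidean (each row: r = 147*s + 218*t):
r=147, s=1, t=0
r=218, s=0, t=1
q=0: r=147, s=1, t=0   [147*(1) + 218*(0) = 147]
q=1: r=71, s=-1, t=1   [147*(-1) + 218*(1) = 71]
q=2: r=5, s=3, t=-2   [147*(3) + 218*(-2) = 5]
q=14: r=1, s=-43, t=29   [147*(-43) + 218*(29) = 1]
q=5: r=0, s=218, t=-147   [147*(218) + 218*(-147) = 0]
GCD = 1; from the row with r=1: x=-43, y=29
Check: 147*(-43) + 218*(29) = -6321 + 6322 = 1

GCD = 1, x = -43, y = 29


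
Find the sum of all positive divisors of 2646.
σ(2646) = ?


Divisors of 2646: 1, 2, 3, 6, 7, 9, 14, 18, 21, 27, 42, 49, 54, 63, 98, 126, 147, 189, 294, 378, 441, 882, 1323, 2646
Sum = 1 + 2 + 3 + 6 + 7 + 9 + 14 + 18 + 21 + 27 + 42 + 49 + 54 + 63 + 98 + 126 + 147 + 189 + 294 + 378 + 441 + 882 + 1323 + 2646 = 6840

σ(2646) = 6840


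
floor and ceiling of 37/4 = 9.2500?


37/4 = 9.2500
floor = 9
ceil = 10

floor = 9, ceil = 10


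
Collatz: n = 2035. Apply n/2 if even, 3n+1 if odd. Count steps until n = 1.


2035 → 6106 → 3053 → 9160 → 4580 → 2290 → 1145 → 3436 → 1718 → 859 → 2578 → 1289 → 3868 → 1934 → 967 → 2902 → 1451 → 4354 → 2177 → 6532 → 3266 → 1633 → 4900 → 2450 → 1225 → 3676 → 1838 → 919 → 2758 → 1379 → 4138 → 2069 → 6208 → 3104 → 1552 → 776 → 388 → 194 → 97 → 292 → 146 → 73 → 220 → 110 → 55 → 166 → 83 → 250 → 125 → 376 → 188 → 94 → 47 → 142 → 71 → 214 → 107 → 322 → 161 → 484 → 242 → 121 → 364 → 182 → 91 → 274 → 137 → 412 → 206 → 103 → 310 → 155 → 466 → 233 → 700 → 350 → 175 → 526 → 263 → 790 → 395 → 1186 → 593 → 1780 → 890 → 445 → 1336 → 668 → 334 → 167 → 502 → 251 → 754 → 377 → 1132 → 566 → 283 → 850 → 425 → 1276 → 638 → 319 → 958 → 479 → 1438 → 719 → 2158 → 1079 → 3238 → 1619 → 4858 → 2429 → 7288 → 3644 → 1822 → 911 → 2734 → 1367 → 4102 → 2051 → 6154 → 3077 → 9232 → 4616 → 2308 → 1154 → 577 → 1732 → 866 → 433 → 1300 → 650 → 325 → 976 → 488 → 244 → 122 → 61 → 184 → 92 → 46 → 23 → 70 → 35 → 106 → 53 → 160 → 80 → 40 → 20 → 10 → 5 → 16 → 8 → 4 → 2 → 1
Total steps = 156

156 steps


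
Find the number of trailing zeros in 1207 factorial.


floor(1207/5) = 241
floor(1207/25) = 48
floor(1207/125) = 9
floor(1207/625) = 1
Total = 299

299 trailing zeros


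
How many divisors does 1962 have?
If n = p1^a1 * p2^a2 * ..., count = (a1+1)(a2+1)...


1962 = 2^1 × 3^2 × 109^1
d(1962) = (1+1) × (2+1) × (1+1) = 12

12 divisors


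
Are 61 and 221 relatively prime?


Euclidean algorithm:
221 = 3 * 61 + 38
61 = 1 * 38 + 23
38 = 1 * 23 + 15
23 = 1 * 15 + 8
15 = 1 * 8 + 7
8 = 1 * 7 + 1
7 = 7 * 1 + 0
GCD(61, 221) = 1

Yes, coprime (GCD = 1)


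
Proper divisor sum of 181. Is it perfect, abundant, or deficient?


Proper divisors: 1
Sum = 1 = 1
1 < 181 → deficient

s(181) = 1 (deficient)


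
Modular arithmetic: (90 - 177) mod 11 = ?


90 - 177 = -87
-87 mod 11 = 1


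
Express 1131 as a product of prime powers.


1131 / 3 = 377
377 / 13 = 29
29 / 29 = 1
1131 = 3 × 13 × 29


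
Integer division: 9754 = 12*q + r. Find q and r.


9754 = 12 * 812 + 10
Check: 9744 + 10 = 9754

q = 812, r = 10


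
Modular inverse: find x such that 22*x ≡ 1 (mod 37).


Use the extended Euclidean algorithm on (37, 22); each row r = 37*s + 22*t:
r=37, s=1, t=0
r=22, s=0, t=1
q=1: r=15, s=1, t=-1   [37*(1) + 22*(-1) = 15]
q=1: r=7, s=-1, t=2   [37*(-1) + 22*(2) = 7]
q=2: r=1, s=3, t=-5   [37*(3) + 22*(-5) = 1]
q=7: r=0, s=-22, t=37   [37*(-22) + 22*(37) = 0]
GCD = 1 with t = -5, so 22*(-5) ≡ 1 (mod 37)
Inverse = -5 mod 37 = 32
Check: 22 * 32 = 704 ≡ 1 (mod 37)

22^(-1) ≡ 32 (mod 37)


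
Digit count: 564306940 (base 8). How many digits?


564306940 in base 8 = 4150521774
Number of digits = 10

10 digits (base 8)


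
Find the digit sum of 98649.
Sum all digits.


9 + 8 + 6 + 4 + 9 = 36


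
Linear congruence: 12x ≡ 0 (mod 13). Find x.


GCD(12, 13) = 1, unique solution
a^(-1) mod 13 = 12
x = 12 * 0 mod 13 = 0

x ≡ 0 (mod 13)


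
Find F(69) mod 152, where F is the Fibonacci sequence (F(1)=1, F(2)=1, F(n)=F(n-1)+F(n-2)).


F(k) mod 152 for k=1..69:
1, 1, 2, 3, 5, 8, 13, 21, 34, 55, 89, 144, 81, 73, 2, 75, 77, 0, 77, 77, 2, 79, 81, 8, 89, 97, 34, 131, 13, 144, 5, 149, 2, 151, 1, 0, 1, 1, 2, 3, 5, 8, 13, 21, 34, 55, 89, 144, 81, 73, 2, 75, 77, 0, 77, 77, 2, 79, 81, 8, 89, 97, 34, 131, 13, 144, 5, 149, 2
F(69) mod 152 = 2


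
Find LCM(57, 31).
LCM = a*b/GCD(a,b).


GCD(57, 31) = 1
LCM = 57*31/1 = 1767/1 = 1767

LCM = 1767


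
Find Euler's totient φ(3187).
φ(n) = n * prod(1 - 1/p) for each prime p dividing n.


3187 = 3187
Prime factors: 3187
φ(3187) = 3187 × (1-1/3187)
= 3187 × 3186/3187 = 3186

φ(3187) = 3186


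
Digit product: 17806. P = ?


1 × 7 × 8 × 0 × 6 = 0


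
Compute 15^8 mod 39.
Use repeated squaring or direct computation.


15^1 mod 39 = 15
15^2 mod 39 = 30
15^3 mod 39 = 21
15^4 mod 39 = 3
15^5 mod 39 = 6
15^6 mod 39 = 12
15^7 mod 39 = 24
15^8 mod 39 = 9


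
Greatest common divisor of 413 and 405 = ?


413 = 1 * 405 + 8
405 = 50 * 8 + 5
8 = 1 * 5 + 3
5 = 1 * 3 + 2
3 = 1 * 2 + 1
2 = 2 * 1 + 0
GCD = 1


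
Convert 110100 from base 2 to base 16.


110100 (base 2) = 52 (decimal)
52 (decimal) = 34 (base 16)


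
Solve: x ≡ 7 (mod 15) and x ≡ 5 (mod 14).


M = 15*14 = 210
M1 = M/15 = 14, M2 = M/14 = 15
M1^(-1) mod 15 = 14, M2^(-1) mod 14 = 1
x = 7*14*14 + 5*15*1 = 1447
1447 mod 210 = 187
Check: 187 mod 15 = 7 ✓, 187 mod 14 = 5 ✓

x ≡ 187 (mod 210)


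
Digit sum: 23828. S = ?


2 + 3 + 8 + 2 + 8 = 23


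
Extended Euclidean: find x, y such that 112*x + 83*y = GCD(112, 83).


Tabular extended Euclidean (each row: r = 112*s + 83*t):
r=112, s=1, t=0
r=83, s=0, t=1
q=1: r=29, s=1, t=-1   [112*(1) + 83*(-1) = 29]
q=2: r=25, s=-2, t=3   [112*(-2) + 83*(3) = 25]
q=1: r=4, s=3, t=-4   [112*(3) + 83*(-4) = 4]
q=6: r=1, s=-20, t=27   [112*(-20) + 83*(27) = 1]
q=4: r=0, s=83, t=-112   [112*(83) + 83*(-112) = 0]
GCD = 1; from the row with r=1: x=-20, y=27
Check: 112*(-20) + 83*(27) = -2240 + 2241 = 1

GCD = 1, x = -20, y = 27


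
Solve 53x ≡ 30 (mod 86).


GCD(53, 86) = 1, unique solution
a^(-1) mod 86 = 13
x = 13 * 30 mod 86 = 46

x ≡ 46 (mod 86)


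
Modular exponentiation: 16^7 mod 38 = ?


16^1 mod 38 = 16
16^2 mod 38 = 28
16^3 mod 38 = 30
16^4 mod 38 = 24
16^5 mod 38 = 4
16^6 mod 38 = 26
16^7 mod 38 = 36


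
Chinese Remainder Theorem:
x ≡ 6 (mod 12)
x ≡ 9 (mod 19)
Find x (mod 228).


M = 12*19 = 228
M1 = M/12 = 19, M2 = M/19 = 12
M1^(-1) mod 12 = 7, M2^(-1) mod 19 = 8
x = 6*19*7 + 9*12*8 = 1662
1662 mod 228 = 66
Check: 66 mod 12 = 6 ✓, 66 mod 19 = 9 ✓

x ≡ 66 (mod 228)


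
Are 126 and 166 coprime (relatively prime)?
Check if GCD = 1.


Euclidean algorithm:
166 = 1 * 126 + 40
126 = 3 * 40 + 6
40 = 6 * 6 + 4
6 = 1 * 4 + 2
4 = 2 * 2 + 0
GCD(126, 166) = 2

No, not coprime (GCD = 2)


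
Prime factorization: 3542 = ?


3542 / 2 = 1771
1771 / 7 = 253
253 / 11 = 23
23 / 23 = 1
3542 = 2 × 7 × 11 × 23


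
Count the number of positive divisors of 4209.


4209 = 3^1 × 23^1 × 61^1
d(4209) = (1+1) × (1+1) × (1+1) = 8

8 divisors


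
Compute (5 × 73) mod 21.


5 × 73 = 365
365 mod 21 = 8


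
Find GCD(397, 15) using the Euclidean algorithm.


397 = 26 * 15 + 7
15 = 2 * 7 + 1
7 = 7 * 1 + 0
GCD = 1


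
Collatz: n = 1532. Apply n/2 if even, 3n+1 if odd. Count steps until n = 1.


1532 → 766 → 383 → 1150 → 575 → 1726 → 863 → 2590 → 1295 → 3886 → 1943 → 5830 → 2915 → 8746 → 4373 → 13120 → 6560 → 3280 → 1640 → 820 → 410 → 205 → 616 → 308 → 154 → 77 → 232 → 116 → 58 → 29 → 88 → 44 → 22 → 11 → 34 → 17 → 52 → 26 → 13 → 40 → 20 → 10 → 5 → 16 → 8 → 4 → 2 → 1
Total steps = 47

47 steps


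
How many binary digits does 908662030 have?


908662030 in base 2 = 110110001010010001010100001110
Number of digits = 30

30 digits (base 2)


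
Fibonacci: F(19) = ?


Sequence: 1, 1, 2, 3, 5, 8, 13, 21, 34, 55, 89, 144, 233, 377, 610, 987, 1597, 2584, 4181
F(19) = 4181


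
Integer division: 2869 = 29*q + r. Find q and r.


2869 = 29 * 98 + 27
Check: 2842 + 27 = 2869

q = 98, r = 27


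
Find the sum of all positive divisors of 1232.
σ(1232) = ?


Divisors of 1232: 1, 2, 4, 7, 8, 11, 14, 16, 22, 28, 44, 56, 77, 88, 112, 154, 176, 308, 616, 1232
Sum = 1 + 2 + 4 + 7 + 8 + 11 + 14 + 16 + 22 + 28 + 44 + 56 + 77 + 88 + 112 + 154 + 176 + 308 + 616 + 1232 = 2976

σ(1232) = 2976


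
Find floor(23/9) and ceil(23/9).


23/9 = 2.5556
floor = 2
ceil = 3

floor = 2, ceil = 3


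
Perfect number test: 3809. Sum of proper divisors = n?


Proper divisors of 3809: 1, 13, 293
Sum = 1 + 13 + 293 = 307

No, 3809 is not perfect (307 ≠ 3809)


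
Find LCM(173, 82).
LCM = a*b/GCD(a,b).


GCD(173, 82) = 1
LCM = 173*82/1 = 14186/1 = 14186

LCM = 14186


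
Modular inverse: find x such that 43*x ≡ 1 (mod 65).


Use the extended Euclidean algorithm on (65, 43); each row r = 65*s + 43*t:
r=65, s=1, t=0
r=43, s=0, t=1
q=1: r=22, s=1, t=-1   [65*(1) + 43*(-1) = 22]
q=1: r=21, s=-1, t=2   [65*(-1) + 43*(2) = 21]
q=1: r=1, s=2, t=-3   [65*(2) + 43*(-3) = 1]
q=21: r=0, s=-43, t=65   [65*(-43) + 43*(65) = 0]
GCD = 1 with t = -3, so 43*(-3) ≡ 1 (mod 65)
Inverse = -3 mod 65 = 62
Check: 43 * 62 = 2666 ≡ 1 (mod 65)

43^(-1) ≡ 62 (mod 65)


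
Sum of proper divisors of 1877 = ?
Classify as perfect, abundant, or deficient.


Proper divisors: 1
Sum = 1 = 1
1 < 1877 → deficient

s(1877) = 1 (deficient)


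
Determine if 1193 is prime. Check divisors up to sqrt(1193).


Check divisors up to sqrt(1193) = 34.5398
No divisors found.
1193 is prime.

Yes, 1193 is prime


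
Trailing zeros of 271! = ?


floor(271/5) = 54
floor(271/25) = 10
floor(271/125) = 2
Total = 66

66 trailing zeros


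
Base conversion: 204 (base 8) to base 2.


204 (base 8) = 132 (decimal)
132 (decimal) = 10000100 (base 2)


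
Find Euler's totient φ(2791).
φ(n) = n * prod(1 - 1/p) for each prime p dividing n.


2791 = 2791
Prime factors: 2791
φ(2791) = 2791 × (1-1/2791)
= 2791 × 2790/2791 = 2790

φ(2791) = 2790


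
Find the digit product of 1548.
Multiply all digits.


1 × 5 × 4 × 8 = 160


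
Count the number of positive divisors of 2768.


2768 = 2^4 × 173^1
d(2768) = (4+1) × (1+1) = 10

10 divisors


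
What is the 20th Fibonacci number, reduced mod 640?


F(k) mod 640 for k=1..20:
1, 1, 2, 3, 5, 8, 13, 21, 34, 55, 89, 144, 233, 377, 610, 347, 317, 24, 341, 365
F(20) mod 640 = 365


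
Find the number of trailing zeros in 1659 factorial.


floor(1659/5) = 331
floor(1659/25) = 66
floor(1659/125) = 13
floor(1659/625) = 2
Total = 412

412 trailing zeros


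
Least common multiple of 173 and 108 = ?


GCD(173, 108) = 1
LCM = 173*108/1 = 18684/1 = 18684

LCM = 18684


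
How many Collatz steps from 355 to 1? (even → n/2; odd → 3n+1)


355 → 1066 → 533 → 1600 → 800 → 400 → 200 → 100 → 50 → 25 → 76 → 38 → 19 → 58 → 29 → 88 → 44 → 22 → 11 → 34 → 17 → 52 → 26 → 13 → 40 → 20 → 10 → 5 → 16 → 8 → 4 → 2 → 1
Total steps = 32

32 steps


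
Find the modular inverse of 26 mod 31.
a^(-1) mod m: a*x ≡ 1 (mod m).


Use the extended Euclidean algorithm on (31, 26); each row r = 31*s + 26*t:
r=31, s=1, t=0
r=26, s=0, t=1
q=1: r=5, s=1, t=-1   [31*(1) + 26*(-1) = 5]
q=5: r=1, s=-5, t=6   [31*(-5) + 26*(6) = 1]
q=5: r=0, s=26, t=-31   [31*(26) + 26*(-31) = 0]
GCD = 1 with t = 6, so 26*(6) ≡ 1 (mod 31)
Inverse = 6 mod 31 = 6
Check: 26 * 6 = 156 ≡ 1 (mod 31)

26^(-1) ≡ 6 (mod 31)


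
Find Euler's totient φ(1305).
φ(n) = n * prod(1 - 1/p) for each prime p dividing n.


1305 = 3^2 × 5 × 29
Prime factors: 3, 5, 29
φ(1305) = 1305 × (1-1/3) × (1-1/5) × (1-1/29)
= 1305 × 2/3 × 4/5 × 28/29 = 672

φ(1305) = 672


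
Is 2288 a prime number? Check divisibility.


2288 / 2 = 1144 (exact division)
2288 is NOT prime.

No, 2288 is not prime


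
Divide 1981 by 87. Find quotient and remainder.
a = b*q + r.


1981 = 87 * 22 + 67
Check: 1914 + 67 = 1981

q = 22, r = 67


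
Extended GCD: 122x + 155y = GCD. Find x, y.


Tabular extended Euclidean (each row: r = 122*s + 155*t):
r=122, s=1, t=0
r=155, s=0, t=1
q=0: r=122, s=1, t=0   [122*(1) + 155*(0) = 122]
q=1: r=33, s=-1, t=1   [122*(-1) + 155*(1) = 33]
q=3: r=23, s=4, t=-3   [122*(4) + 155*(-3) = 23]
q=1: r=10, s=-5, t=4   [122*(-5) + 155*(4) = 10]
q=2: r=3, s=14, t=-11   [122*(14) + 155*(-11) = 3]
q=3: r=1, s=-47, t=37   [122*(-47) + 155*(37) = 1]
q=3: r=0, s=155, t=-122   [122*(155) + 155*(-122) = 0]
GCD = 1; from the row with r=1: x=-47, y=37
Check: 122*(-47) + 155*(37) = -5734 + 5735 = 1

GCD = 1, x = -47, y = 37


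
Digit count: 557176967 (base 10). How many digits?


557176967 has 9 digits in base 10
floor(log10(557176967)) + 1 = floor(8.7460) + 1 = 9

9 digits (base 10)


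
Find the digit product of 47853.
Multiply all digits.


4 × 7 × 8 × 5 × 3 = 3360


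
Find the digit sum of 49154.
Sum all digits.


4 + 9 + 1 + 5 + 4 = 23
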